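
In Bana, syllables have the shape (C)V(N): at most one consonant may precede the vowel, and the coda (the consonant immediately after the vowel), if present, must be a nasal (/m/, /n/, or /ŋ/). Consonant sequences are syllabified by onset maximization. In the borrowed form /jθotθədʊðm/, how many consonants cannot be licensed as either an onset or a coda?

4

The consonants /j/, /t/, /ð/, /m/ cannot be parsed into a legal (C)V(N) syllable (only a nasal (/m/, /n/, or /ŋ/) is licensed in coda position; onsets are limited to one consonant).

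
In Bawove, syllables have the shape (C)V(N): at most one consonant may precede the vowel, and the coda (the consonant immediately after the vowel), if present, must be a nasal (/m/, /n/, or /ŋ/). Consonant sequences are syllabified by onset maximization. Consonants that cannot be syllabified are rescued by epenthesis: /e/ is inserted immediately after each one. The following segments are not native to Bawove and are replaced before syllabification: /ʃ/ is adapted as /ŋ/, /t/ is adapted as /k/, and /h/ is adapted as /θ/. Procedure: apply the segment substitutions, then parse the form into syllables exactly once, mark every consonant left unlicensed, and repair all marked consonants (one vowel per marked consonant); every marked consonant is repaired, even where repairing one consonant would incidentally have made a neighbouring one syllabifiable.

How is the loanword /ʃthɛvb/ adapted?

ŋekeθɛvebe

Substitution: /ʃ/ → /ŋ/, /t/ → /k/, /h/ → /θ/, giving /ŋkθɛvb/.
Under (C)V(N), the unsyllabifiable consonants are /ŋ/, /k/, /v/, /b/ (only a nasal (/m/, /n/, or /ŋ/) is licensed in coda position; onsets are limited to one consonant).
Each unlicensed consonant becomes the onset of a new syllable: /ŋ/ → /ŋe/, /k/ → /ke/, /v/ → /ve/, /b/ → /be/.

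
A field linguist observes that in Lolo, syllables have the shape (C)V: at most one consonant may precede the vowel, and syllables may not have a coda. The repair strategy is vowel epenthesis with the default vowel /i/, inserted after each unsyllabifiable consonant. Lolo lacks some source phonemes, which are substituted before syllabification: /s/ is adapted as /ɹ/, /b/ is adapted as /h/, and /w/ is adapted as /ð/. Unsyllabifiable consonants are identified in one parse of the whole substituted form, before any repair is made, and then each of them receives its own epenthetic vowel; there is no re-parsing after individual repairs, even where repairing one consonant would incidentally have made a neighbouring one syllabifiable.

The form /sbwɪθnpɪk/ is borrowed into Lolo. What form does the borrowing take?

ɹihiðɪθinipɪki

Substitution: /s/ → /ɹ/, /b/ → /h/, /w/ → /ð/, giving /ɹhðɪθnpɪk/.
Under (C)V, the unsyllabifiable consonants are /ɹ/, /h/, /θ/, /n/, /k/ (no codas are permitted; onsets are limited to one consonant).
Inserting the epenthetic vowel yields /ɹ/ → /ɹi/, /h/ → /hi/, /θ/ → /θi/, /n/ → /ni/, /k/ → /ki/.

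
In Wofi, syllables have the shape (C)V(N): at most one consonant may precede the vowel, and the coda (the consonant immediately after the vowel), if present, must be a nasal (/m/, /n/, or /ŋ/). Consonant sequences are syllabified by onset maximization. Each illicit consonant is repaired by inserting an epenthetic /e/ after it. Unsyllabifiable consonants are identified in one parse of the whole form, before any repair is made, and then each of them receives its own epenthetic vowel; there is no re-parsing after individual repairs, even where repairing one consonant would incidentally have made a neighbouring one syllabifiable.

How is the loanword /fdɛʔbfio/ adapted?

Under (C)V(N), the unsyllabifiable consonants are /f/, /ʔ/, /b/ (only a nasal (/m/, /n/, or /ŋ/) is licensed in coda position; onsets are limited to one consonant).
Epenthesis after each stranded consonant: /f/ → /fe/, /ʔ/ → /ʔe/, /b/ → /be/.

fedɛʔebefio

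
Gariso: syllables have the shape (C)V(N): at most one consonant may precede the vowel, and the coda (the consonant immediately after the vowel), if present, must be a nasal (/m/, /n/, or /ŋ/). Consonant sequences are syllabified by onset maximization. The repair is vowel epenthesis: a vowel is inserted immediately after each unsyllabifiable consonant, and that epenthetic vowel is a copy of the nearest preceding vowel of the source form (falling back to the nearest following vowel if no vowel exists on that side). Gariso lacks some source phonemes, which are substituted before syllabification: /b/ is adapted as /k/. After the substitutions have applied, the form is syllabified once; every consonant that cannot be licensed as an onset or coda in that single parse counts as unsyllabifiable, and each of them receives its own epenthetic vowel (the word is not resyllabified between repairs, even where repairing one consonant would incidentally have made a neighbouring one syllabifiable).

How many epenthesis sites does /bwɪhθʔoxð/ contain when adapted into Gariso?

After substitution the input is /kwɪhθʔoxð/.
The unsyllabifiable consonants are /k/, /h/, /θ/, /x/, /ð/; each receives one epenthetic vowel.

5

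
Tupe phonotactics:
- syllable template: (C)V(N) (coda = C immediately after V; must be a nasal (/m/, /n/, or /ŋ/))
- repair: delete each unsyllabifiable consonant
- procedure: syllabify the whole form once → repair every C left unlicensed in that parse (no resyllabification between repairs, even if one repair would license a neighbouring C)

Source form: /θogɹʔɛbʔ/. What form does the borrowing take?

θoʔɛ

Under (C)V(N), the unsyllabifiable consonants are /g/, /ɹ/, /b/, /ʔ/ (only a nasal (/m/, /n/, or /ŋ/) is licensed in coda position; onsets are limited to one consonant).
Each unlicensed consonant is deleted: /g/, /ɹ/, /b/, /ʔ/.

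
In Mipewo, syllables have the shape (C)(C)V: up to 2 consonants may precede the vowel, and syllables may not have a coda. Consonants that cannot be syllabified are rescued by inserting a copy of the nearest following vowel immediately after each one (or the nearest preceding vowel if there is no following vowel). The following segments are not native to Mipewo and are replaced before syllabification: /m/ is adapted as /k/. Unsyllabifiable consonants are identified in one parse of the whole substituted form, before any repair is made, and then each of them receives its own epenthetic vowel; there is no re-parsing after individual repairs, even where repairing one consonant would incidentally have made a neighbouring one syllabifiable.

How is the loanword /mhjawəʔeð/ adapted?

Substitution: /m/ → /k/, giving /khjawəʔeð/.
The consonants /k/, /ð/ cannot be parsed into a legal (C)(C)V syllable (no codas are permitted; onsets may contain at most 2 consonants).
Inserting the epenthetic vowel yields /k/ → /ka/, /ð/ → /ðe/.

kahjawəʔeðe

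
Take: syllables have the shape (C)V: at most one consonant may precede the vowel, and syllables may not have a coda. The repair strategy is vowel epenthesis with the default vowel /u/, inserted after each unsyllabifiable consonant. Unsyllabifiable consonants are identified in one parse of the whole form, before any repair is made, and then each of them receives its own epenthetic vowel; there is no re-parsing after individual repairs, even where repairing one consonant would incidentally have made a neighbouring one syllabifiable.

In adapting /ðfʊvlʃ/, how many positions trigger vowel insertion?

4

The unsyllabifiable consonants are /ð/, /v/, /l/, /ʃ/; each receives one epenthetic vowel.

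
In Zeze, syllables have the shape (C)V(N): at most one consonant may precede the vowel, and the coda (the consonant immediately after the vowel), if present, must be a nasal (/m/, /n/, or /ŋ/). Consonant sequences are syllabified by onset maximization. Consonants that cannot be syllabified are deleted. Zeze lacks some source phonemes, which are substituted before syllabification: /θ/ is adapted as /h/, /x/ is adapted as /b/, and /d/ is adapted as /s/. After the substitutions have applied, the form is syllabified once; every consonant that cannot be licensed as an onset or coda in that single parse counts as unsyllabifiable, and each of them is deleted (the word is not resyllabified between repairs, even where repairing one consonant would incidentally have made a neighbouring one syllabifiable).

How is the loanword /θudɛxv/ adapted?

Substitution: /θ/ → /h/, /d/ → /s/, /x/ → /b/, giving /husɛbv/.
Syllabifying with onset maximization leaves /b/, /v/ stranded (only a nasal (/m/, /n/, or /ŋ/) is licensed in coda position; onsets are limited to one consonant).
Each unlicensed consonant is deleted: /b/, /v/.

husɛ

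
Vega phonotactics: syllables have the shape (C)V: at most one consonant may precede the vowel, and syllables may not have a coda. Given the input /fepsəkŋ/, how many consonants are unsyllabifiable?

Syllabifying with onset maximization leaves /p/, /k/, /ŋ/ stranded (no codas are permitted; onsets are limited to one consonant).

3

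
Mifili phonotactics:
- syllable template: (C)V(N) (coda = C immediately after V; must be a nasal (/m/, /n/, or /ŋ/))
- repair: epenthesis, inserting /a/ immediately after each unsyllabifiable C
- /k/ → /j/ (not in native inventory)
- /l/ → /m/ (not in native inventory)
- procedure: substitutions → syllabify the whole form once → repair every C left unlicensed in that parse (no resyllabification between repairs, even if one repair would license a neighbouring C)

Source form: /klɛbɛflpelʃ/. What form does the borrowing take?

Substitution: /k/ → /j/, /l/ → /m/, giving /jmɛbɛfmpemʃ/.
Under (C)V(N), the unsyllabifiable consonants are /j/, /f/, /m/, /ʃ/ (only a nasal (/m/, /n/, or /ŋ/) is licensed in coda position; onsets are limited to one consonant).
Inserting the epenthetic vowel yields /j/ → /ja/, /f/ → /fa/, /m/ → /ma/, /ʃ/ → /ʃa/.

jamɛbɛfamapemʃa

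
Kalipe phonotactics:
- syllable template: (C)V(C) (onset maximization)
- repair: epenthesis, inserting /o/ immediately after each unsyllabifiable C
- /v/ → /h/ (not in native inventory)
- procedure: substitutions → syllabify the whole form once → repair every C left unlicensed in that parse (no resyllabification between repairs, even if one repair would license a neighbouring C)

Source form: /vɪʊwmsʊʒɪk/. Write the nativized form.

Substitution: /v/ → /h/, giving /hɪʊwmsʊʒɪk/.
Under (C)V(C), the unsyllabifiable consonants are /m/ (at most one coda consonant is licensed; onsets are limited to one consonant).
Epenthesis after each stranded consonant: /m/ → /mo/.

hɪʊwmosʊʒɪk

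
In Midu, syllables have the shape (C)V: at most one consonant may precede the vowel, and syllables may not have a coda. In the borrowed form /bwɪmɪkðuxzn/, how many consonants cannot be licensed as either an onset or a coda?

Under (C)V, the unsyllabifiable consonants are /b/, /k/, /x/, /z/, /n/ (no codas are permitted; onsets are limited to one consonant).

5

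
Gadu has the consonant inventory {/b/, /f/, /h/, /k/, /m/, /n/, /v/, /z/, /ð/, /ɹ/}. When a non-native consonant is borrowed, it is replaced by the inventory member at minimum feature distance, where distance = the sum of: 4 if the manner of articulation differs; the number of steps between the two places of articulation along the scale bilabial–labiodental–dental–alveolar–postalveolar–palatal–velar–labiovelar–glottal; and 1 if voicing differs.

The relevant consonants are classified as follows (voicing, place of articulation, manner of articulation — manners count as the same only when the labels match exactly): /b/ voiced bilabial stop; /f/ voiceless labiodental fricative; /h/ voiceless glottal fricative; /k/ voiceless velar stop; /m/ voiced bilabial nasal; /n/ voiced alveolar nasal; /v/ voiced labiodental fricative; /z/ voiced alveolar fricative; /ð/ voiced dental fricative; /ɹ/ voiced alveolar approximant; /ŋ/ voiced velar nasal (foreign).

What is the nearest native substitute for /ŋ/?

/n/ is closest: same manner (nasal), place distance 3 (velar→alveolar), same voicing; total 3. Next closest is /k/ at distance 5.

n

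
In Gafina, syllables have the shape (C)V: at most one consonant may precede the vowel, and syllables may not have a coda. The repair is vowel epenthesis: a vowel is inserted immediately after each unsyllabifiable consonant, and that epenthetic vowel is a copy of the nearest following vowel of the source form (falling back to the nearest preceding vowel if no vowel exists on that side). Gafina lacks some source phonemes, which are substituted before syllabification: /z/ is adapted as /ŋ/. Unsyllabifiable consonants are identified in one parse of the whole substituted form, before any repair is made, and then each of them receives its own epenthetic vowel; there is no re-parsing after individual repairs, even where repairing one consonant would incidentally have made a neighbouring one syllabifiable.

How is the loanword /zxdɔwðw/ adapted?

Substitution: /z/ → /ŋ/, giving /ŋxdɔwðw/.
Syllabifying with onset maximization leaves /ŋ/, /x/, /w/, /ð/, /w/ stranded (no codas are permitted; onsets are limited to one consonant).
Epenthesis after each stranded consonant: /ŋ/ → /ŋɔ/, /x/ → /xɔ/, /w/ → /wɔ/, /ð/ → /ðɔ/, /w/ → /wɔ/.

ŋɔxɔdɔwɔðɔwɔ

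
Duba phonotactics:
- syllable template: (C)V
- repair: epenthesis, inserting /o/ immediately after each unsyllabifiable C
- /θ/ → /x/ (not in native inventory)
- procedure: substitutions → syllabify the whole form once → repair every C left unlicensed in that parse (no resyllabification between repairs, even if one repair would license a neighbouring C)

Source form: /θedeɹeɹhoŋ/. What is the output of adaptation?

xedeɹeɹohoŋo

Substitution: /θ/ → /x/, giving /xedeɹeɹhoŋ/.
The consonants /ɹ/, /ŋ/ cannot be parsed into a legal (C)V syllable (no codas are permitted; onsets are limited to one consonant).
Each unlicensed consonant becomes the onset of a new syllable: /ɹ/ → /ɹo/, /ŋ/ → /ŋo/.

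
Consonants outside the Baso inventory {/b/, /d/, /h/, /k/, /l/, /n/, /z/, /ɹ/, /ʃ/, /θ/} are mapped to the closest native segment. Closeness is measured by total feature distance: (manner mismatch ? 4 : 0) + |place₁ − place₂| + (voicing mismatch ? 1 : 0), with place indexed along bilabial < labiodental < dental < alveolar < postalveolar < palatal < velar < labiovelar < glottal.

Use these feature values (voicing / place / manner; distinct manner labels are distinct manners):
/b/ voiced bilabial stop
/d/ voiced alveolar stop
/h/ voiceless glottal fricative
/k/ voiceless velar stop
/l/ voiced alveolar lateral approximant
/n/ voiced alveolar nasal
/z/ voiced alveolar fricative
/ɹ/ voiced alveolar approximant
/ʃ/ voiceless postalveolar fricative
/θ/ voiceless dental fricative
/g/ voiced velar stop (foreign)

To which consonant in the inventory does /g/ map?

k

/k/ is closest: same manner (stop), place distance 0 (velar→velar), voicing differs (+1); total 1. Next closest is /d/ at distance 3.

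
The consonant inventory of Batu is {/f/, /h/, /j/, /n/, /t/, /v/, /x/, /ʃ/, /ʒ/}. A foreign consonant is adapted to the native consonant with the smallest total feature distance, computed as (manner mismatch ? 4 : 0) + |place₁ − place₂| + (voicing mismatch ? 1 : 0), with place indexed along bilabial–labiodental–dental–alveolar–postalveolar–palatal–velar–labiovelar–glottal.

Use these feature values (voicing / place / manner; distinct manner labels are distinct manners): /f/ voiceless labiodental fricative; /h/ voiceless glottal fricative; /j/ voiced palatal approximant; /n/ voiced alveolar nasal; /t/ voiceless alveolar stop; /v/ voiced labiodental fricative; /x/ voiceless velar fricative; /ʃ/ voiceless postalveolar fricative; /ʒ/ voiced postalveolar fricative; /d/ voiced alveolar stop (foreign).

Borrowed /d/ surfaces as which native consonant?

/t/ is closest: same manner (stop), place distance 0 (alveolar→alveolar), voicing differs (+1); total 1. Next closest is /n/ at distance 4.

t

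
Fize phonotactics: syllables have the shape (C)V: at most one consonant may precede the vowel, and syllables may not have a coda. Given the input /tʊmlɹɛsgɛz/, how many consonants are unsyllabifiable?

Under (C)V, the unsyllabifiable consonants are /m/, /l/, /s/, /z/ (no codas are permitted; onsets are limited to one consonant).

4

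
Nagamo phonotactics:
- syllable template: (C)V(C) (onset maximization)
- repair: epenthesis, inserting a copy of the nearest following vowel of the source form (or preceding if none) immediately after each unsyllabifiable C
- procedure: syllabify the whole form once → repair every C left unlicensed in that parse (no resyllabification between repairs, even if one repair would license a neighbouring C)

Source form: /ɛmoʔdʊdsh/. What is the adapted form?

ɛmoʔdʊdsʊhʊ

The consonants /s/, /h/ cannot be parsed into a legal (C)V(C) syllable (at most one coda consonant is licensed; onsets are limited to one consonant).
Each unlicensed consonant becomes the onset of a new syllable: /s/ → /sʊ/, /h/ → /hʊ/.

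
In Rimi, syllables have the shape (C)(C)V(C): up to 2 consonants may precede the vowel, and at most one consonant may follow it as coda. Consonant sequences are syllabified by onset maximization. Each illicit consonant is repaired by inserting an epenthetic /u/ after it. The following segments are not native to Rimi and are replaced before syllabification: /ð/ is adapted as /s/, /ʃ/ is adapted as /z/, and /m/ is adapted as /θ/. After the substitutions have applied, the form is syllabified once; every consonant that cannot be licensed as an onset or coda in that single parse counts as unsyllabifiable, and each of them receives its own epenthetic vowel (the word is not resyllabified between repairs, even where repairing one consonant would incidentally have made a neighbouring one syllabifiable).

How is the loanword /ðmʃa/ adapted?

suθza

Substitution: /ð/ → /s/, /m/ → /θ/, /ʃ/ → /z/, giving /sθza/.
The consonants /s/ cannot be parsed into a legal (C)(C)V(C) syllable (at most one coda consonant is licensed; onsets may contain at most 2 consonants).
Inserting the epenthetic vowel yields /s/ → /su/.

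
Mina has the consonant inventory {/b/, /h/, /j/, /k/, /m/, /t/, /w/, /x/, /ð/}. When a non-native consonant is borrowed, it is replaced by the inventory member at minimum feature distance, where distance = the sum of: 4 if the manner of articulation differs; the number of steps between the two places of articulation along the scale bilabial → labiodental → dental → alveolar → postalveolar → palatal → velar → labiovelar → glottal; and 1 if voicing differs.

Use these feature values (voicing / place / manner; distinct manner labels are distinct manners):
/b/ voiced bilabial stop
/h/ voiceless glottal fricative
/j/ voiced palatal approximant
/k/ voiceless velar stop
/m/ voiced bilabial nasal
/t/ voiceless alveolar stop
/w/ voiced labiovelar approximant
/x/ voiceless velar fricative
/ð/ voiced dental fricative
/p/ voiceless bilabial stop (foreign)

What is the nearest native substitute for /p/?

/b/ is closest: same manner (stop), place distance 0 (bilabial→bilabial), voicing differs (+1); total 1. Next closest is /t/ at distance 3.

b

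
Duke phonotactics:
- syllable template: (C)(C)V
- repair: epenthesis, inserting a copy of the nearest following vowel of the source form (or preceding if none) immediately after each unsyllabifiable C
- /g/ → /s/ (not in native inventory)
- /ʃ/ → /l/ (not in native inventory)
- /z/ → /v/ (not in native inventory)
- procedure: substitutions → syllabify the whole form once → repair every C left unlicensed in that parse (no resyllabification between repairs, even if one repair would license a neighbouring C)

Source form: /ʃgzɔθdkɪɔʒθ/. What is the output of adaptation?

lɔsvɔθɪdkɪɔʒɔθɔ

Substitution: /ʃ/ → /l/, /g/ → /s/, /z/ → /v/, giving /lsvɔθdkɪɔʒθ/.
Syllabifying with onset maximization leaves /l/, /θ/, /ʒ/, /θ/ stranded (no codas are permitted; onsets may contain at most 2 consonants).
Each unlicensed consonant becomes the onset of a new syllable: /l/ → /lɔ/, /θ/ → /θɪ/, /ʒ/ → /ʒɔ/, /θ/ → /θɔ/.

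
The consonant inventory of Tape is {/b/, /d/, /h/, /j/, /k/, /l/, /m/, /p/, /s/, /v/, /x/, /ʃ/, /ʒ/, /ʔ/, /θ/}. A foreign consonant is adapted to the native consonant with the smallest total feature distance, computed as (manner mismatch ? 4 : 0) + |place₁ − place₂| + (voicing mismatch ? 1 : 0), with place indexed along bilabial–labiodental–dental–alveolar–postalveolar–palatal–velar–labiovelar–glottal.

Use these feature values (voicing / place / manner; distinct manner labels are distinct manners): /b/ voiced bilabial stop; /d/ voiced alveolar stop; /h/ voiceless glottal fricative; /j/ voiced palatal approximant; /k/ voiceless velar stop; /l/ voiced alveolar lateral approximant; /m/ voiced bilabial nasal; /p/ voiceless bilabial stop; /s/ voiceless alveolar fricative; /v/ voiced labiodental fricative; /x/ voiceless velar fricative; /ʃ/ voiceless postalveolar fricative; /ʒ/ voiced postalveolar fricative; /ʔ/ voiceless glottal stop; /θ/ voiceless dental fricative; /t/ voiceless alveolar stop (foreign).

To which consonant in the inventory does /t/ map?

/d/ is closest: same manner (stop), place distance 0 (alveolar→alveolar), voicing differs (+1); total 1. Next closest is /k/ at distance 3.

d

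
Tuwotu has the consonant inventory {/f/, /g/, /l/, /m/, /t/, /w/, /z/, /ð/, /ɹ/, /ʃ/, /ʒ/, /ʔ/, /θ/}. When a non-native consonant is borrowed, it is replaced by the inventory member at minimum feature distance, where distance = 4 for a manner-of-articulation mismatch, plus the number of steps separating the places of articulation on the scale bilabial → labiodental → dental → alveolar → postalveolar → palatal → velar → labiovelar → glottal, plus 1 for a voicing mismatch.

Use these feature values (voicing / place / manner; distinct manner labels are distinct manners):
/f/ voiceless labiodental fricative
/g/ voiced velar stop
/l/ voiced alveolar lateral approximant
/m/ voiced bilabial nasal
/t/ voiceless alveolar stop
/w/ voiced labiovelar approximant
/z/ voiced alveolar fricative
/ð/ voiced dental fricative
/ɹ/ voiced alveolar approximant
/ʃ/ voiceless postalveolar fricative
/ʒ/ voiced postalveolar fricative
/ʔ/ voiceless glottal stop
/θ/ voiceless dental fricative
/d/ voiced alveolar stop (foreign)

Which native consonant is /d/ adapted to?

t

/t/ is closest: same manner (stop), place distance 0 (alveolar→alveolar), voicing differs (+1); total 1. Next closest is /g/ at distance 3.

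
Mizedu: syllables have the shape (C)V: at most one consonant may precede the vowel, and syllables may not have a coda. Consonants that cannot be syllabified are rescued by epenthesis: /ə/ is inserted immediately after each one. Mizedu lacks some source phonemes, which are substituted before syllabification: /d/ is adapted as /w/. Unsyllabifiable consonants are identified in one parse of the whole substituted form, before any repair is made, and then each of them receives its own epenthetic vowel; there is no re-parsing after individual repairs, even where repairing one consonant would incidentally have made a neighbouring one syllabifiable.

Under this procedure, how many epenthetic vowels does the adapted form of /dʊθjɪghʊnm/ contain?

After substitution the input is /wʊθjɪghʊnm/.
The unsyllabifiable consonants are /θ/, /g/, /n/, /m/; each receives one epenthetic vowel.

4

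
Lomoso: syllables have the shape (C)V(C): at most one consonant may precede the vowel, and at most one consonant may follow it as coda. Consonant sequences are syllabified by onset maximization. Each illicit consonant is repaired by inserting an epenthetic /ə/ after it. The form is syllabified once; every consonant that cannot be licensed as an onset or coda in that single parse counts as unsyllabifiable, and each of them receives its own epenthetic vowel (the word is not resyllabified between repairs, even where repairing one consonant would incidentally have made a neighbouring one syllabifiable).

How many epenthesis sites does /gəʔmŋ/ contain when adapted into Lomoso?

2

The unsyllabifiable consonants are /m/, /ŋ/; each receives one epenthetic vowel.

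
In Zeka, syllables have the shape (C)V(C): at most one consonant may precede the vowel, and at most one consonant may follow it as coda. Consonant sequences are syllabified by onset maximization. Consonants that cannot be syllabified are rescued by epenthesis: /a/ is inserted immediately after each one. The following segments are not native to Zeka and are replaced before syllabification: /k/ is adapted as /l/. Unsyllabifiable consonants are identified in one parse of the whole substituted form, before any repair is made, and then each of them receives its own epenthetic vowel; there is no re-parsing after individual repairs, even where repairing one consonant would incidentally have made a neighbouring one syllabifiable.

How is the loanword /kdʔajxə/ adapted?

ladaʔajxə

Substitution: /k/ → /l/, giving /ldʔajxə/.
Syllabifying with onset maximization leaves /l/, /d/ stranded (at most one coda consonant is licensed; onsets are limited to one consonant).
Epenthesis after each stranded consonant: /l/ → /la/, /d/ → /da/.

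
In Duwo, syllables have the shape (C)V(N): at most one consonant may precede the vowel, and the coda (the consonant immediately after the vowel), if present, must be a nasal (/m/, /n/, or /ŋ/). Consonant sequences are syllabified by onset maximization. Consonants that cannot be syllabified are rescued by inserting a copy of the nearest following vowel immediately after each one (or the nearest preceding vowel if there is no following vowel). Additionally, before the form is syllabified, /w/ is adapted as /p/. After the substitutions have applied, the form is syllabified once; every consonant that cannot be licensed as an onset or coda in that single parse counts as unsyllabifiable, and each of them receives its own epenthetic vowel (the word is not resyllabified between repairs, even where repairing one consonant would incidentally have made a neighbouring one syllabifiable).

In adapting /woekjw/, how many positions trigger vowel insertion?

After substitution the input is /poekjp/.
The unsyllabifiable consonants are /k/, /j/, /p/; each receives one epenthetic vowel.

3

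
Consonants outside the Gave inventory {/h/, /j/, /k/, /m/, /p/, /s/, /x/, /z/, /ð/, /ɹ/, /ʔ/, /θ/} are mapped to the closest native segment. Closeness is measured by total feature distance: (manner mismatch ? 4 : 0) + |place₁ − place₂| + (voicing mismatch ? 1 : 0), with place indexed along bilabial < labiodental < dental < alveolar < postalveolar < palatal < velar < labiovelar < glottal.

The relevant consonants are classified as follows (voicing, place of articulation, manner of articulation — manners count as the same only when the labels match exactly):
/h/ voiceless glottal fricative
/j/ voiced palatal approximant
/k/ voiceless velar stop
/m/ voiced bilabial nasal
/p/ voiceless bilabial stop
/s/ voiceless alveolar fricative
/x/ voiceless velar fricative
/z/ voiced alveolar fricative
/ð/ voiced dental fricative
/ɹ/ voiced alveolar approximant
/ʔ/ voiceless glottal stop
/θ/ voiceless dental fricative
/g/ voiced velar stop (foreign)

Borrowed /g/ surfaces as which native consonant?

/k/ is closest: same manner (stop), place distance 0 (velar→velar), voicing differs (+1); total 1. Next closest is /ʔ/ at distance 3.

k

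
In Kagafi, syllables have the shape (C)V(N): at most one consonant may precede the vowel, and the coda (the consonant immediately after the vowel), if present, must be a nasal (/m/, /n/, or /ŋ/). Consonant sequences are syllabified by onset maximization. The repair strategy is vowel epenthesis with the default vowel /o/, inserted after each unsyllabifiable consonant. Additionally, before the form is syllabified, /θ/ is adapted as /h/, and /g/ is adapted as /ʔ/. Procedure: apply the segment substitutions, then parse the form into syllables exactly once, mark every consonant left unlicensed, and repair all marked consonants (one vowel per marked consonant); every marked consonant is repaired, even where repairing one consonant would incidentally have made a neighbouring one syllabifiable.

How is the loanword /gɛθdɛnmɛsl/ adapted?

Substitution: /g/ → /ʔ/, /θ/ → /h/, giving /ʔɛhdɛnmɛsl/.
Under (C)V(N), the unsyllabifiable consonants are /h/, /s/, /l/ (only a nasal (/m/, /n/, or /ŋ/) is licensed in coda position; onsets are limited to one consonant).
Epenthesis after each stranded consonant: /h/ → /ho/, /s/ → /so/, /l/ → /lo/.

ʔɛhodɛnmɛsolo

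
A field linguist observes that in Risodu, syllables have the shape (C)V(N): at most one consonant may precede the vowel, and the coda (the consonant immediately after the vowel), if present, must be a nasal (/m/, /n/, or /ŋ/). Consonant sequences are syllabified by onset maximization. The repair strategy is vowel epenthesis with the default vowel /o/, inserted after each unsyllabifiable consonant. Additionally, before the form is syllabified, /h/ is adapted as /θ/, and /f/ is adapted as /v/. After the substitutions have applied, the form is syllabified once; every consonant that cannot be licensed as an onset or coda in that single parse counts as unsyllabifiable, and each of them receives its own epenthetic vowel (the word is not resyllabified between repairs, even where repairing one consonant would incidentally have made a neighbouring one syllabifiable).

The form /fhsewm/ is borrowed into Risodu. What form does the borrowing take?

voθosewomo

Substitution: /f/ → /v/, /h/ → /θ/, giving /vθsewm/.
Syllabifying with onset maximization leaves /v/, /θ/, /w/, /m/ stranded (only a nasal (/m/, /n/, or /ŋ/) is licensed in coda position; onsets are limited to one consonant).
Inserting the epenthetic vowel yields /v/ → /vo/, /θ/ → /θo/, /w/ → /wo/, /m/ → /mo/.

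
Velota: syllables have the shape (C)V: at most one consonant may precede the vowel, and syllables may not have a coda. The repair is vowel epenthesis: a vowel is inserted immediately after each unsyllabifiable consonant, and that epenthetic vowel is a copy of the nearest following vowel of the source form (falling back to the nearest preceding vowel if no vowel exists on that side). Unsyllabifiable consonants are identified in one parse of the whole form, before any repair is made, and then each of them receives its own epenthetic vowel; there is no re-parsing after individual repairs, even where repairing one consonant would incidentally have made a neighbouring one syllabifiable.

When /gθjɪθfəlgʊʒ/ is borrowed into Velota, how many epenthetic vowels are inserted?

5

The unsyllabifiable consonants are /g/, /θ/, /θ/, /l/, /ʒ/; each receives one epenthetic vowel.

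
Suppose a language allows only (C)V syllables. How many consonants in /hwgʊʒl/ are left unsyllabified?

4

Under (C)V, the unsyllabifiable consonants are /h/, /w/, /ʒ/, /l/ (no codas are permitted; onsets are limited to one consonant).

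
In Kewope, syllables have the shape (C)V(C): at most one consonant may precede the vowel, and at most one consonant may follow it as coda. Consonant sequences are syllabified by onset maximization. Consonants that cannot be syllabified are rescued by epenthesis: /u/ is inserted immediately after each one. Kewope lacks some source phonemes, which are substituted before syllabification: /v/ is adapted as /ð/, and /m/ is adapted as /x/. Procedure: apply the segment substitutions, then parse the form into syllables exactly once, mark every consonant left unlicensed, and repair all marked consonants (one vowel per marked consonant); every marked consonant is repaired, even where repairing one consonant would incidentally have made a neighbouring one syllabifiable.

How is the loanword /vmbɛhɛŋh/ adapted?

Substitution: /v/ → /ð/, /m/ → /x/, giving /ðxbɛhɛŋh/.
The consonants /ð/, /x/, /h/ cannot be parsed into a legal (C)V(C) syllable (at most one coda consonant is licensed; onsets are limited to one consonant).
Inserting the epenthetic vowel yields /ð/ → /ðu/, /x/ → /xu/, /h/ → /hu/.

ðuxubɛhɛŋhu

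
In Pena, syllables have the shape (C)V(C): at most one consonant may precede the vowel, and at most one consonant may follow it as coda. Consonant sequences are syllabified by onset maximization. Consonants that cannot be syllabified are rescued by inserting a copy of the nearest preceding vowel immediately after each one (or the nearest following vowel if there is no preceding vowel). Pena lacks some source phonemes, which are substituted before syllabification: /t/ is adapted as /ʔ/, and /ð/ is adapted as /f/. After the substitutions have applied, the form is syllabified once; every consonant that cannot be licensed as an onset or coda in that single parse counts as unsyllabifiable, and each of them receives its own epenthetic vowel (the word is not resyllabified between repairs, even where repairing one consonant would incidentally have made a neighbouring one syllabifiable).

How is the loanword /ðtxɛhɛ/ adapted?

fɛʔɛxɛhɛ

Substitution: /ð/ → /f/, /t/ → /ʔ/, giving /fʔxɛhɛ/.
Under (C)V(C), the unsyllabifiable consonants are /f/, /ʔ/ (at most one coda consonant is licensed; onsets are limited to one consonant).
Each unlicensed consonant becomes the onset of a new syllable: /f/ → /fɛ/, /ʔ/ → /ʔɛ/.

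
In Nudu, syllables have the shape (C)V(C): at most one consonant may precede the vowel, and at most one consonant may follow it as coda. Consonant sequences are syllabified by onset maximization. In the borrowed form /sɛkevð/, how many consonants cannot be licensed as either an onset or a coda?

1

The consonants /ð/ cannot be parsed into a legal (C)V(C) syllable (at most one coda consonant is licensed; onsets are limited to one consonant).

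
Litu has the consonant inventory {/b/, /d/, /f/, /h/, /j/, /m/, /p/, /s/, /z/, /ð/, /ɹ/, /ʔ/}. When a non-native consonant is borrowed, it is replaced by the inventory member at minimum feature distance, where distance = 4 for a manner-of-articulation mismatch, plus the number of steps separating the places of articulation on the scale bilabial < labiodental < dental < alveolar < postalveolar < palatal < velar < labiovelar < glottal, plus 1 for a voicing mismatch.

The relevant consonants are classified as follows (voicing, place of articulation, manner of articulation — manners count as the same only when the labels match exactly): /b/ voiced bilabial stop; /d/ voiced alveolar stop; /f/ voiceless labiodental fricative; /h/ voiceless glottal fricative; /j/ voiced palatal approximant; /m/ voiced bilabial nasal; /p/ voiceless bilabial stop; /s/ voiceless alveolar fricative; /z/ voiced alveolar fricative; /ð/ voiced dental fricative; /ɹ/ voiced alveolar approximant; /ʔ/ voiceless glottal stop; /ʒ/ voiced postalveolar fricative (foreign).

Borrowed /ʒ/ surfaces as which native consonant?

z

/z/ is closest: same manner (fricative), place distance 1 (postalveolar→alveolar), same voicing; total 1. Next closest is /s/ at distance 2.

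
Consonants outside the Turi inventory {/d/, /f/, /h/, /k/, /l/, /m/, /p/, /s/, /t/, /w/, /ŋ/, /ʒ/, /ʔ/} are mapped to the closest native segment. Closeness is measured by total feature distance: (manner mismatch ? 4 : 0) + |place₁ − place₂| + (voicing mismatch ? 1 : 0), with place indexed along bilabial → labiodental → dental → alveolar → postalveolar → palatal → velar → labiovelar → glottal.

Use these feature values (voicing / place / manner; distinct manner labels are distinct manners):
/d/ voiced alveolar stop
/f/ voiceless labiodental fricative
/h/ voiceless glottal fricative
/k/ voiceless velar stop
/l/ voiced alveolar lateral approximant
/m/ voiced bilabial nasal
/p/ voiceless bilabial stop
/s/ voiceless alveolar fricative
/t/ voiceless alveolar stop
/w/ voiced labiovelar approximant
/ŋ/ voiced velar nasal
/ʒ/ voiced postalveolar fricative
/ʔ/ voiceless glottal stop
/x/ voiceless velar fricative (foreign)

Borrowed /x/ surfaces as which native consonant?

/h/ is closest: same manner (fricative), place distance 2 (velar→glottal), same voicing; total 2. Next closest is /s/ at distance 3.

h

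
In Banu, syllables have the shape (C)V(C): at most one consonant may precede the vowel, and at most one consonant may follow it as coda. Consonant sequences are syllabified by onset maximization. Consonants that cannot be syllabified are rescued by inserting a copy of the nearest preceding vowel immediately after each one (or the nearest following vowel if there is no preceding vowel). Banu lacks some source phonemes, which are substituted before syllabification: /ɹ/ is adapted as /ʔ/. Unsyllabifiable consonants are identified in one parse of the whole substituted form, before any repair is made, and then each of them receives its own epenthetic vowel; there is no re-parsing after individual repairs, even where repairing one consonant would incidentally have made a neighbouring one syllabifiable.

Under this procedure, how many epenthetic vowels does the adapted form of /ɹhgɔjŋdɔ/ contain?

After substitution the input is /ʔhgɔjŋdɔ/.
The unsyllabifiable consonants are /ʔ/, /h/, /ŋ/; each receives one epenthetic vowel.

3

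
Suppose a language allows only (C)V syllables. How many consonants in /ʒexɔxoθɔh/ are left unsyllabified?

1

Under (C)V, the unsyllabifiable consonants are /h/ (no codas are permitted; onsets are limited to one consonant).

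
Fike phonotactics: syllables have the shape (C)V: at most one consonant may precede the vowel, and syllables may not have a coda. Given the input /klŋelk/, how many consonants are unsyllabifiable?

4

The consonants /k/, /l/, /l/, /k/ cannot be parsed into a legal (C)V syllable (no codas are permitted; onsets are limited to one consonant).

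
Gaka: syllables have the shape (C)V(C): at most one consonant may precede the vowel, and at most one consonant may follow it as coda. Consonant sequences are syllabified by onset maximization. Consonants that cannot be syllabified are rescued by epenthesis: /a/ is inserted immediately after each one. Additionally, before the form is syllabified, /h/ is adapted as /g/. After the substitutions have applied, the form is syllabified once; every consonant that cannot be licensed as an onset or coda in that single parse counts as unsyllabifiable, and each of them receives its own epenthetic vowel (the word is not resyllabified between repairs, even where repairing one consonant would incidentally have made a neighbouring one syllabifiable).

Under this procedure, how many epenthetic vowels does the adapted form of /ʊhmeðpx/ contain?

After substitution the input is /ʊgmeðpx/.
The unsyllabifiable consonants are /p/, /x/; each receives one epenthetic vowel.

2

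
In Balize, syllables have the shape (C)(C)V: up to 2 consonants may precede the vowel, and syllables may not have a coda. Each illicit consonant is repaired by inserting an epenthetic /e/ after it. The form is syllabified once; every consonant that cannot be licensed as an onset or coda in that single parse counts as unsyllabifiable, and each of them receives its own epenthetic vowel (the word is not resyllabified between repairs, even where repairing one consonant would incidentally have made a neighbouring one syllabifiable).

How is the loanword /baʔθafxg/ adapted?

baʔθafexege

Syllabifying with onset maximization leaves /f/, /x/, /g/ stranded (no codas are permitted; onsets may contain at most 2 consonants).
Epenthesis after each stranded consonant: /f/ → /fe/, /x/ → /xe/, /g/ → /ge/.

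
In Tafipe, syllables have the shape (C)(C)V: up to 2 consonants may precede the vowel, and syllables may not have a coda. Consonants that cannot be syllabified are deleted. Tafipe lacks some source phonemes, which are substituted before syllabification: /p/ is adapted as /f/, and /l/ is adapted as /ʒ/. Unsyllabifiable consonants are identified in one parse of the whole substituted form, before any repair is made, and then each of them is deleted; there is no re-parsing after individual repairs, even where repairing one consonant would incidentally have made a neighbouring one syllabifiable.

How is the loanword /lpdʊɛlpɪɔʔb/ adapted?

fdʊɛʒfɪɔ

Substitution: /l/ → /ʒ/, /p/ → /f/, giving /ʒfdʊɛʒfɪɔʔb/.
The consonants /ʒ/, /ʔ/, /b/ cannot be parsed into a legal (C)(C)V syllable (no codas are permitted; onsets may contain at most 2 consonants).
Deletion applies to /ʒ/, /ʔ/, /b/.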